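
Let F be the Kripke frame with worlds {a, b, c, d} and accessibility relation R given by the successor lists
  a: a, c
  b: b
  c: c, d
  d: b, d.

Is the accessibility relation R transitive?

Transitive: no — a R c and c R d, but not a R d.

No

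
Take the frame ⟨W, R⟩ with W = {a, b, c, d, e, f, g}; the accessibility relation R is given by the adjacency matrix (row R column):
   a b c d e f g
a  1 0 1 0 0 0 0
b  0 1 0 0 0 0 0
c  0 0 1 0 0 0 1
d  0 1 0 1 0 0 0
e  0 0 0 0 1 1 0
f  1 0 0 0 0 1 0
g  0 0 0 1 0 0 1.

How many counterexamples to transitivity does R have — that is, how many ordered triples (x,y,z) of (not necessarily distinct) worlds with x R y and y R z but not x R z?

5

Enumerating: (a,c,g), (c,g,d), (e,f,a), (f,a,c), (g,d,b).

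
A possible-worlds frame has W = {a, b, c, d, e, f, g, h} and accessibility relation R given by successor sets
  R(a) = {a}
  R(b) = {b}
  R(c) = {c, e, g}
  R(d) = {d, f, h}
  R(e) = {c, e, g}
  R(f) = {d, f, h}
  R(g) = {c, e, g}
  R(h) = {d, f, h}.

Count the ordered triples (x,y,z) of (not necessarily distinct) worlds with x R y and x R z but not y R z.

R is Euclidean; there are no such tuples.

0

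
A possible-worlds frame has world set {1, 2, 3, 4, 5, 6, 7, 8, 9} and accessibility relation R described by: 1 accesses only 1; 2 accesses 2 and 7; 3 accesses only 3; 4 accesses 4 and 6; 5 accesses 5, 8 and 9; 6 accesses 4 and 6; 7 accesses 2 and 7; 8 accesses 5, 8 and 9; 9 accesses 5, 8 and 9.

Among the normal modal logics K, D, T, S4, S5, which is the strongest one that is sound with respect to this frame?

Serial (axiom D): yes — every world has a successor (e.g. 1 R 1).
Reflexive (axiom T): yes — every world is R-related to itself.
Transitive (axiom 4): yes — every two-step R-path is closed by a direct edge.
Euclidean (axiom 5): yes — any two successors of a common world are R-related.
So F validates K, D, T, S4, S5. The strongest is S5.

S5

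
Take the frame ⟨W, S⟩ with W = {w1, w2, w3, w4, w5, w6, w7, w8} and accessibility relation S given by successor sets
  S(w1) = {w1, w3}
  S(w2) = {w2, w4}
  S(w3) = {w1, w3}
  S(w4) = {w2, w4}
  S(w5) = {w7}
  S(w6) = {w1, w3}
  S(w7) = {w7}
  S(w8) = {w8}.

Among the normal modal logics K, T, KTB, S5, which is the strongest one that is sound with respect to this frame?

K

Reflexive (axiom T): no — w5 is not related to itself.
Symmetric (axiom B): no — w5 S w7 but not w7 S w5.
Euclidean (axiom 5): yes — any two successors of a common world are S-related.
So F validates K; T would additionally require S to be reflexive. The strongest is K.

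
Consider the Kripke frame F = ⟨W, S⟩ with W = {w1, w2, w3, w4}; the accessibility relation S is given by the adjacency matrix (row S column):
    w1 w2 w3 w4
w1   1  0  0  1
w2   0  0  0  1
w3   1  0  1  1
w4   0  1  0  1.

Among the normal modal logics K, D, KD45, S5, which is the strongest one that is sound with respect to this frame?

D

Serial (axiom D): yes — every world has a successor (e.g. w1 S w1).
Euclidean (axiom 5): no — w3 S w4 and w3 S w1, but not w4 S w1.
Transitive (axiom 4): no — w1 S w4 and w4 S w2, but not w1 S w2.
Reflexive (axiom T): no — w2 is not related to itself.
So F validates K, D; KD45 would additionally require S to be Euclidean and transitive. The strongest is D.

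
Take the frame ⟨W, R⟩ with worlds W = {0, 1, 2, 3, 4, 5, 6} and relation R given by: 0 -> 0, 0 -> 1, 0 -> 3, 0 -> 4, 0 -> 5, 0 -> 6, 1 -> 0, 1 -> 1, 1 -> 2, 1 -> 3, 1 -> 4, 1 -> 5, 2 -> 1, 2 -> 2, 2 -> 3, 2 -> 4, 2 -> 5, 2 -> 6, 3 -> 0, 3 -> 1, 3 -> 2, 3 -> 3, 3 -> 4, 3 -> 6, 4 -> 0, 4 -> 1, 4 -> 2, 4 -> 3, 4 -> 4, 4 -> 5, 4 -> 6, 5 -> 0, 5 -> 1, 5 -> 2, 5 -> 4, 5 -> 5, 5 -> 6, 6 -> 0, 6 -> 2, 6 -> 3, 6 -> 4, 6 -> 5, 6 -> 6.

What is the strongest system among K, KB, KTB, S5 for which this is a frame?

Symmetric (axiom B): yes — every pair in R has its reverse in R.
Reflexive (axiom T): yes — every world is R-related to itself.
Euclidean (axiom 5): no — 0 R 1 and 0 R 6, but not 1 R 6.
So F validates K, KB, KTB; S5 would additionally require R to be Euclidean. The strongest is KTB.

KTB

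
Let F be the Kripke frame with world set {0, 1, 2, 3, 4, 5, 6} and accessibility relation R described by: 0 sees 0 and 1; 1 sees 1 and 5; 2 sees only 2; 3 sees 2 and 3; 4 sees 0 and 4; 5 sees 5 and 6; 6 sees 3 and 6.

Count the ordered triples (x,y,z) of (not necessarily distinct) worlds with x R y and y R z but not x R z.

5

Enumerating: (0,1,5), (1,5,6), (4,0,1), (5,6,3), (6,3,2).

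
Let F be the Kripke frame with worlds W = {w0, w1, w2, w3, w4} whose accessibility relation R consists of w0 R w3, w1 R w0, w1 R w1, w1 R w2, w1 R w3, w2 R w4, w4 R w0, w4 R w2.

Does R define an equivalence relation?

Reflexive: no — w0 is not related to itself.
Symmetric: no — w0 R w3 but not w3 R w0.
Transitive: no — w1 R w2 and w2 R w4, but not w1 R w4.
So R is not an equivalence relation.

No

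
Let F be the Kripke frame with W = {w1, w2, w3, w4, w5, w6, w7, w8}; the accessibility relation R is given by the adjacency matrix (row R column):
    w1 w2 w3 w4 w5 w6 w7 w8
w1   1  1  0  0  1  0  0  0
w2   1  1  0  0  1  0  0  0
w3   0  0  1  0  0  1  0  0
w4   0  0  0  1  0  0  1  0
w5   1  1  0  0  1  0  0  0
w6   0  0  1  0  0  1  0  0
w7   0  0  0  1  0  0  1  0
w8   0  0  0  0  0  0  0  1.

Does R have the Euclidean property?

Euclidean: yes — any two successors of a common world are R-related.

Yes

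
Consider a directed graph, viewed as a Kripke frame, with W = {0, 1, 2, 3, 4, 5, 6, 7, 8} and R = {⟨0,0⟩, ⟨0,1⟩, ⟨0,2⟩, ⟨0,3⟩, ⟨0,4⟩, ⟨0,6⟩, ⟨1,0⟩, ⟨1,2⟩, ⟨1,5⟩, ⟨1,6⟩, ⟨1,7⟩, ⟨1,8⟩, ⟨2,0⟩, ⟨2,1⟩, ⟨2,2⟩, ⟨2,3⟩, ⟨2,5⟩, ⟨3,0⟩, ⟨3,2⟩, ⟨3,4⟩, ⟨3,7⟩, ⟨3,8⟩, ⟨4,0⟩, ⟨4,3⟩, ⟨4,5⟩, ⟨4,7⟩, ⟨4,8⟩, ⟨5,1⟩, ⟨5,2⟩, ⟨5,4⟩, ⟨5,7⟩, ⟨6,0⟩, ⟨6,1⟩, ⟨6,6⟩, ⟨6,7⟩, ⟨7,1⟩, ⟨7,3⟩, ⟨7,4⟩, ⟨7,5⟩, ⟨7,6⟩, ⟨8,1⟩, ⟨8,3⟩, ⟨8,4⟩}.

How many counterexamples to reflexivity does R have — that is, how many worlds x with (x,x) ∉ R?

6

Enumerating: 1, 3, 4, 5, 7, 8.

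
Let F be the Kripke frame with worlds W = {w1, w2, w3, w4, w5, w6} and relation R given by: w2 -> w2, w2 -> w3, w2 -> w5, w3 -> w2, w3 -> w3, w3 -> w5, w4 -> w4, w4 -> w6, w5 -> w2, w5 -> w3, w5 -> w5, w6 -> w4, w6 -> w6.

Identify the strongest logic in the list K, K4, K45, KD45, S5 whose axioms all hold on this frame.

Transitive (axiom 4): yes — every two-step R-path is closed by a direct edge.
Euclidean (axiom 5): yes — any two successors of a common world are R-related.
Serial (axiom D): no — w1 has no R-successor.
Reflexive (axiom T): no — w1 is not related to itself.
So F validates K, K4, K45; KD45 would additionally require R to be serial. The strongest is K45.

K45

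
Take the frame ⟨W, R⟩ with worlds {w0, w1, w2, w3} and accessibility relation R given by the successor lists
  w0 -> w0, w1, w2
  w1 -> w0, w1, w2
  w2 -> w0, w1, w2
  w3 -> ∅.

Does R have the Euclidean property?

Euclidean: yes — any two successors of a common world are R-related.

Yes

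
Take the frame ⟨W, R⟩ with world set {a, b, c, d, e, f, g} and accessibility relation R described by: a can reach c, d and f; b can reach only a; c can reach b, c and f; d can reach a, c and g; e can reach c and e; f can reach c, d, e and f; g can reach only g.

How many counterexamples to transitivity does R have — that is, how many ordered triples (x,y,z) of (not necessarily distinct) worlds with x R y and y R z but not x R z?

Enumerating: (a,c,b), (a,d,a), (a,d,g), (a,f,e), (b,a,c), (b,a,d), (b,a,f), (c,b,a), (c,f,d), (c,f,e), (d,a,d), (d,a,f), … and 7 more.
Total: 19.

19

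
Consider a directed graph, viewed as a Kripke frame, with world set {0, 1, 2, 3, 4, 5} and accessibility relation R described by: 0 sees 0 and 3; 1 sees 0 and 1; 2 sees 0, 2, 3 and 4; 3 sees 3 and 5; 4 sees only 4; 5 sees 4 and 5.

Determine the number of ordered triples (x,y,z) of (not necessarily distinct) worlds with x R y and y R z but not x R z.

4

Enumerating: (0,3,5), (1,0,3), (2,3,5), (3,5,4).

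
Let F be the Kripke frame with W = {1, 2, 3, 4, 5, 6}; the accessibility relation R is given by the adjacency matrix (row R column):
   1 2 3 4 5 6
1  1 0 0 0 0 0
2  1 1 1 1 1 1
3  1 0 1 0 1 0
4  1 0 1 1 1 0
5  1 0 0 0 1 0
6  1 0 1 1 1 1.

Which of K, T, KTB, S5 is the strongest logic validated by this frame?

T

Reflexive (axiom T): yes — every world is R-related to itself.
Symmetric (axiom B): no — 2 R 1 but not 1 R 2.
Euclidean (axiom 5): no — 2 R 1 and 2 R 3, but not 1 R 3.
So F validates K, T; KTB would additionally require R to be symmetric. The strongest is T.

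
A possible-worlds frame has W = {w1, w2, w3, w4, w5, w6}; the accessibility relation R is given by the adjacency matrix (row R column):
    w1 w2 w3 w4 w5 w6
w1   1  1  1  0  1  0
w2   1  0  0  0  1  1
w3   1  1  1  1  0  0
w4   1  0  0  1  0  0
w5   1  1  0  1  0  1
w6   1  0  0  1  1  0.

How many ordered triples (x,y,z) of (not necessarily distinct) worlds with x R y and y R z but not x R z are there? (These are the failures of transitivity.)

Enumerating: (w1,w2,w6), (w1,w3,w4), (w1,w5,w4), (w1,w5,w6), (w2,w1,w2), (w2,w1,w3), (w2,w5,w2), (w2,w5,w4), (w2,w6,w4), (w3,w1,w5), (w3,w2,w5), (w3,w2,w6), … and 11 more.
Total: 23.

23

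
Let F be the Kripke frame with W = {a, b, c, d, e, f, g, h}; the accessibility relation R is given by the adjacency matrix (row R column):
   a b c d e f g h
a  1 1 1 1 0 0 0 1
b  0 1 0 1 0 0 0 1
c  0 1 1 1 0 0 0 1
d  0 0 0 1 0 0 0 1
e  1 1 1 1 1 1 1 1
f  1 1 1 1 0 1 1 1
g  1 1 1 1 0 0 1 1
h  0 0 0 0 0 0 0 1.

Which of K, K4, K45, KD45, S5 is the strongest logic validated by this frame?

K4

Transitive (axiom 4): yes — every two-step R-path is closed by a direct edge.
Euclidean (axiom 5): no — a R b and a R c, but not b R c.
Serial (axiom D): yes — every world has a successor (e.g. a R a).
Reflexive (axiom T): yes — every world is R-related to itself.
So F validates K, K4; K45 would additionally require R to be Euclidean. The strongest is K4.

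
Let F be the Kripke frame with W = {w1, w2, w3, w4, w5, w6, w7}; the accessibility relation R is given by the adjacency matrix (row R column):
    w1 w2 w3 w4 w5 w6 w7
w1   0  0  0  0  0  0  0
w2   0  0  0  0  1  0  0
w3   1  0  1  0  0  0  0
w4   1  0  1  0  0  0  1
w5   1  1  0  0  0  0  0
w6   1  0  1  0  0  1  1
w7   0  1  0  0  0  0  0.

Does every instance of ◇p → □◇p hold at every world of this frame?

The schema 5 characterises exactly the Euclidean frames.
Euclidean: no — w4 R w1 and w4 R w3, but not w1 R w3.

No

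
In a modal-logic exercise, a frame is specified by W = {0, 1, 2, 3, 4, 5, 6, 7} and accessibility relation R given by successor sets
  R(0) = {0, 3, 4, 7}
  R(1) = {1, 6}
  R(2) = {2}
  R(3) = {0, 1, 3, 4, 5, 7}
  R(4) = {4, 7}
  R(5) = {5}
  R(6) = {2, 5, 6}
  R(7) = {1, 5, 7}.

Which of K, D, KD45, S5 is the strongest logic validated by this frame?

Serial (axiom D): yes — every world has a successor (e.g. 0 R 0).
Euclidean (axiom 5): no — 0 R 4 and 0 R 3, but not 4 R 3.
Transitive (axiom 4): no — 0 R 3 and 3 R 1, but not 0 R 1.
Reflexive (axiom T): yes — every world is R-related to itself.
So F validates K, D; KD45 would additionally require R to be Euclidean and transitive. The strongest is D.

D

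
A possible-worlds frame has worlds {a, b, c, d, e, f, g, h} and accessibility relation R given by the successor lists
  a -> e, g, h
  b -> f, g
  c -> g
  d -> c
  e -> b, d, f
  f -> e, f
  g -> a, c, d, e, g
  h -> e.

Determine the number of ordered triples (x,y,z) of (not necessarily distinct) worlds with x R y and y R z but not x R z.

27

Enumerating: (a,e,b), (a,e,d), (a,e,f), (a,g,a), (a,g,c), (a,g,d), (b,f,e), (b,g,a), (b,g,c), (b,g,d), (b,g,e), (c,g,a), … and 15 more.
Total: 27.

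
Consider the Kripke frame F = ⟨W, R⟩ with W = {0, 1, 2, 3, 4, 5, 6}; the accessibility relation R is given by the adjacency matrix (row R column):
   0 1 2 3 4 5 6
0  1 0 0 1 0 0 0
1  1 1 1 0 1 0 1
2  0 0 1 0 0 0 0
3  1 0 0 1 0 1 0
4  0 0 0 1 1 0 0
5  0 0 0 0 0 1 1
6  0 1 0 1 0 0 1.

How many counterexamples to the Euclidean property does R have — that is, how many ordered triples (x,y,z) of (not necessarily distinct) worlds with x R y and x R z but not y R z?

Enumerating: (1,0,1), (1,0,2), (1,0,4), (1,0,6), (1,2,0), (1,2,1), (1,2,4), (1,2,6), (1,4,0), (1,4,1), (1,4,2), (1,4,6), … and 11 more.
Total: 23.

23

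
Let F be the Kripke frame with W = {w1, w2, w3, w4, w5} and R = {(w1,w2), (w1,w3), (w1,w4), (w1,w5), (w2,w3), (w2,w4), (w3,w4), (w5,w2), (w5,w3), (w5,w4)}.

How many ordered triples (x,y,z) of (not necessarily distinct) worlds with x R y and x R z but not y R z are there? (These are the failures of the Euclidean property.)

Enumerating: (w1,w2,w2), (w1,w2,w5), (w1,w3,w2), (w1,w3,w3), (w1,w3,w5), (w1,w4,w2), (w1,w4,w3), (w1,w4,w4), (w1,w4,w5), (w1,w5,w5), (w2,w3,w3), (w2,w4,w3), … and 8 more.
Total: 20.

20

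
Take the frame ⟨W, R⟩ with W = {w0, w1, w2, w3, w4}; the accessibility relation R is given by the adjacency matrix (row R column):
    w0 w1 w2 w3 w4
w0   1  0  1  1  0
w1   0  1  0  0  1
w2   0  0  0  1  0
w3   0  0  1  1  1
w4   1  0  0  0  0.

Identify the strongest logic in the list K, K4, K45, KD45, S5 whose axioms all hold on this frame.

K

Transitive (axiom 4): no — w0 R w3 and w3 R w4, but not w0 R w4.
Euclidean (axiom 5): no — w3 R w2 and w3 R w4, but not w2 R w4.
Serial (axiom D): yes — every world has a successor (e.g. w0 R w0).
Reflexive (axiom T): no — w2 is not related to itself.
So F validates K; K4 would additionally require R to be transitive. The strongest is K.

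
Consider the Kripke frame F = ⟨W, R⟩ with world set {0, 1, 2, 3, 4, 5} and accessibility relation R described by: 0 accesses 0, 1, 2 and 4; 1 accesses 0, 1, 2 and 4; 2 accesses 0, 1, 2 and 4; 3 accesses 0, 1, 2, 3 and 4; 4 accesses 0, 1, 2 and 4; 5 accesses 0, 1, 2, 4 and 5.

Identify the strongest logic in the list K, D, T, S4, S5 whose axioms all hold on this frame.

Serial (axiom D): yes — every world has a successor (e.g. 0 R 0).
Reflexive (axiom T): yes — every world is R-related to itself.
Transitive (axiom 4): yes — every two-step R-path is closed by a direct edge.
Euclidean (axiom 5): no — 3 R 0 and 3 R 3, but not 0 R 3.
So F validates K, D, T, S4; S5 would additionally require R to be Euclidean. The strongest is S4.

S4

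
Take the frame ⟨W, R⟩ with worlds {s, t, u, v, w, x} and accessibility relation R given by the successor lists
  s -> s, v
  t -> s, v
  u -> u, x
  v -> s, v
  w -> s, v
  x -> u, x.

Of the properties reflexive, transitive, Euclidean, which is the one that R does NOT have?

reflexive

Reflexive: no — t is not related to itself.
Transitive: yes — every two-step R-path is closed by a direct edge.
Euclidean: yes — any two successors of a common world are R-related.
Only reflexive fails.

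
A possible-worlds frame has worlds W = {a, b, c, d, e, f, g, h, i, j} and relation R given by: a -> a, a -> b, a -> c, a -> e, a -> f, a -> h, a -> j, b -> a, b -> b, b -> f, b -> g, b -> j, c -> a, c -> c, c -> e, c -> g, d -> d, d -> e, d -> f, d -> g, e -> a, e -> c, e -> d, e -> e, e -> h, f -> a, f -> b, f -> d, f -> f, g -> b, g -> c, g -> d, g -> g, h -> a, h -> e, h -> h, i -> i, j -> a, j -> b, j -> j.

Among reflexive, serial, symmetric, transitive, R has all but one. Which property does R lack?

Reflexive: yes — every world is R-related to itself.
Serial: yes — every world has a successor (e.g. a R a).
Symmetric: yes — every pair in R has its reverse in R.
Transitive: no — a R b and b R g, but not a R g.
Only transitive fails.

transitive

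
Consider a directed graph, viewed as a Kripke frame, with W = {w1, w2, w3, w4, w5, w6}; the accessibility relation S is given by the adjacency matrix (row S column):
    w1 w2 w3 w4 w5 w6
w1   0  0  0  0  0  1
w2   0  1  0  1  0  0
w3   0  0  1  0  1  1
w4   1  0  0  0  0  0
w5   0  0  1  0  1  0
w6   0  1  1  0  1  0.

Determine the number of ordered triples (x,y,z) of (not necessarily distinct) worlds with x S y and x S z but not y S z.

10

Enumerating: (w1,w6,w6), (w2,w4,w2), (w2,w4,w4), (w3,w5,w6), (w3,w6,w6), (w4,w1,w1), (w6,w2,w3), (w6,w2,w5), (w6,w3,w2), (w6,w5,w2).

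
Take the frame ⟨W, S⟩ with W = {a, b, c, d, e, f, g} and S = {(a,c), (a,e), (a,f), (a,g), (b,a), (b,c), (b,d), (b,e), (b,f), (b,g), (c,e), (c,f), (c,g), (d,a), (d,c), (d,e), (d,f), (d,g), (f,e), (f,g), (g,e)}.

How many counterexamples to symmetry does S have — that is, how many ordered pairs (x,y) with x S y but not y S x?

Enumerating: (a,c), (a,e), (a,f), (a,g), (b,a), (b,c), (b,d), (b,e), (b,f), (b,g), (c,e), (c,f), … and 9 more.
Total: 21.

21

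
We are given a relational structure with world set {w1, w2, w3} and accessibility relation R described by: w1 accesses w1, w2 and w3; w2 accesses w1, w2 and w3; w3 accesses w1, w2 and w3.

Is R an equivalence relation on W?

Reflexive: yes — every world is R-related to itself.
Symmetric: yes — every pair in R has its reverse in R.
Transitive: yes — every two-step R-path is closed by a direct edge.
So R is an equivalence relation.

Yes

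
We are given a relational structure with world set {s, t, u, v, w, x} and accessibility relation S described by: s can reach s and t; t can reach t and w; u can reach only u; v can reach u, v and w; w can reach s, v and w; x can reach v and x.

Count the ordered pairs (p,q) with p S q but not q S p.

Enumerating: (s,t), (t,w), (v,u), (w,s), (x,v).

5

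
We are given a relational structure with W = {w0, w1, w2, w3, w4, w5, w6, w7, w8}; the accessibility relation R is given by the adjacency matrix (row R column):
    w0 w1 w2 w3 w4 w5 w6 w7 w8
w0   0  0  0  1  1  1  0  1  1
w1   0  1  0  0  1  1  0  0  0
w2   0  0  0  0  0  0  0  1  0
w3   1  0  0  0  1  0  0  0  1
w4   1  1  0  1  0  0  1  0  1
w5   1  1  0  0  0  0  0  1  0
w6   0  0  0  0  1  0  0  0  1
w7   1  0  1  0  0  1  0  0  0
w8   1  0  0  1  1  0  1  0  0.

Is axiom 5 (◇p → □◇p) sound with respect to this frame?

The schema 5 characterises exactly the Euclidean frames.
Euclidean: no — w0 R w3 and w0 R w5, but not w3 R w5.

No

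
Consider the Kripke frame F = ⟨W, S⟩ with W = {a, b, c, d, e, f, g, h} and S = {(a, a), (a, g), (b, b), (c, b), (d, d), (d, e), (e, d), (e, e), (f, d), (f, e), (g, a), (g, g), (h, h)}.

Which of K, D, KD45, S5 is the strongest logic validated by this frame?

KD45

Serial (axiom D): yes — every world has a successor (e.g. a S a).
Euclidean (axiom 5): yes — any two successors of a common world are S-related.
Transitive (axiom 4): yes — every two-step S-path is closed by a direct edge.
Reflexive (axiom T): no — c is not related to itself.
So F validates K, D, KD45; S5 would additionally require S to be reflexive. The strongest is KD45.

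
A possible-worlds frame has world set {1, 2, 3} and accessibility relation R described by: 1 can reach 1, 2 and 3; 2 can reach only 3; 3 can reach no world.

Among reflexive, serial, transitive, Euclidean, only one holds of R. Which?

transitive

Reflexive: no — 2 is not related to itself.
Serial: no — 3 has no R-successor.
Transitive: yes — every two-step R-path is closed by a direct edge.
Euclidean: no — 1 R 3 and 1 R 2, but not 3 R 2.
Only transitive holds.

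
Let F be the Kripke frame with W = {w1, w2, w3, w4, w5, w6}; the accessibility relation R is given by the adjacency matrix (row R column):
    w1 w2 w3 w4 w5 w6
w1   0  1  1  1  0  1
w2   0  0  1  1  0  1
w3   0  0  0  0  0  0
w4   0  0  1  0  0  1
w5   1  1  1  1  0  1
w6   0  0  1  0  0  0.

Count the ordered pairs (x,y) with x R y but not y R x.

Enumerating: (w1,w2), (w1,w3), (w1,w4), (w1,w6), (w2,w3), (w2,w4), (w2,w6), (w4,w3), (w4,w6), (w5,w1), (w5,w2), (w5,w3), (w5,w4), (w5,w6), (w6,w3).

15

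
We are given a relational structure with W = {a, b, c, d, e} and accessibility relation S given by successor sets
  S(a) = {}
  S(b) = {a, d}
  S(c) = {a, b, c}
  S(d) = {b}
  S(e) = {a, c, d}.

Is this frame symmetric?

No

Symmetric: no — b S a but not a S b.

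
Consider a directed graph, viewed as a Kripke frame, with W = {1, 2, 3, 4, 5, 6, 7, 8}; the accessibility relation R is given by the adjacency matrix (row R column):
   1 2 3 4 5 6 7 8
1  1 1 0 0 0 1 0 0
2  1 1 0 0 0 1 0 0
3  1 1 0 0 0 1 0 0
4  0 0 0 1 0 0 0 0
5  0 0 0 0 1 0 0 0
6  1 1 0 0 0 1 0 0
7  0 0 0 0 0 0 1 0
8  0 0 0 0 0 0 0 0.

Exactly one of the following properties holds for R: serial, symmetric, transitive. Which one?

transitive

Serial: no — 8 has no R-successor.
Symmetric: no — 3 R 1 but not 1 R 3.
Transitive: yes — every two-step R-path is closed by a direct edge.
Only transitive holds.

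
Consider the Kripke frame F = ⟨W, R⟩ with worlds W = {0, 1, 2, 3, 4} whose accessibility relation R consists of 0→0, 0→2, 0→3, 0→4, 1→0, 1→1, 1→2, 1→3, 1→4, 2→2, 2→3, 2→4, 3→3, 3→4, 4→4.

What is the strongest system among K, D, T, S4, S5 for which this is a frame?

S4

Serial (axiom D): yes — every world has a successor (e.g. 0 R 0).
Reflexive (axiom T): yes — every world is R-related to itself.
Transitive (axiom 4): yes — every two-step R-path is closed by a direct edge.
Euclidean (axiom 5): no — 0 R 3 and 0 R 2, but not 3 R 2.
So F validates K, D, T, S4; S5 would additionally require R to be Euclidean. The strongest is S4.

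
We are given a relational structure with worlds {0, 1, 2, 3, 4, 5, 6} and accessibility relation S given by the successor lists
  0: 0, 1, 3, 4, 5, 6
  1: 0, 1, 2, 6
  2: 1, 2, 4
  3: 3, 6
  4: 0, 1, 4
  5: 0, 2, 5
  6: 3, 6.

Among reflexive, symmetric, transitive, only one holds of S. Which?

Reflexive: yes — every world is S-related to itself.
Symmetric: no — 0 S 3 but not 3 S 0.
Transitive: no — 0 S 1 and 1 S 2, but not 0 S 2.
Only reflexive holds.

reflexive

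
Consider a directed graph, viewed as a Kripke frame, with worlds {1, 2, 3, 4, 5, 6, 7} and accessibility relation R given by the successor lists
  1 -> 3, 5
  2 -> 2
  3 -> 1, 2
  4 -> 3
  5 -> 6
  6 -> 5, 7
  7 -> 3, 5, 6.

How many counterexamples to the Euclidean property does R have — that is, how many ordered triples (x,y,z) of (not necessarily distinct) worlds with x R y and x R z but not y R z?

19

Enumerating: (1,3,3), (1,3,5), (1,5,3), (1,5,5), (3,1,1), (3,1,2), (3,2,1), (4,3,3), (5,6,6), (6,5,5), (6,5,7), (6,7,7), … and 7 more.
Total: 19.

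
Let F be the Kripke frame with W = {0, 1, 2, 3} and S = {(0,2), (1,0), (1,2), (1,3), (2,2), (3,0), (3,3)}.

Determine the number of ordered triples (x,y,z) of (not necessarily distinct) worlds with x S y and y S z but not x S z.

1

Enumerating: (3,0,2).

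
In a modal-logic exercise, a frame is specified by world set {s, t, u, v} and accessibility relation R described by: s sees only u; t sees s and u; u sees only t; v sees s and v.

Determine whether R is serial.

Yes

Serial: yes — every world has a successor (e.g. s R u).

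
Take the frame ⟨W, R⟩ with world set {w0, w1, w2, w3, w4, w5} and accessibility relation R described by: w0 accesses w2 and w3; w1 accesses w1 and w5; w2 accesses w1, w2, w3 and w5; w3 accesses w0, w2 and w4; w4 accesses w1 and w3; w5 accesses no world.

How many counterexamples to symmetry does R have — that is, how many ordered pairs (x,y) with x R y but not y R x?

5

Enumerating: (w0,w2), (w1,w5), (w2,w1), (w2,w5), (w4,w1).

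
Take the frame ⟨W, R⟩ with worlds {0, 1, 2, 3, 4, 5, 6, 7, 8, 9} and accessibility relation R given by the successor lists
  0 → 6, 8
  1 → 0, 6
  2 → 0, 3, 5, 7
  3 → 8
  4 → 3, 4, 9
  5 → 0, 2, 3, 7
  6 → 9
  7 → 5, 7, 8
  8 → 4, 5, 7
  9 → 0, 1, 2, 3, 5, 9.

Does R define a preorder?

Reflexive: no — 0 is not related to itself.
Transitive: no — 0 R 6 and 6 R 9, but not 0 R 9.
So R is not a preorder.

No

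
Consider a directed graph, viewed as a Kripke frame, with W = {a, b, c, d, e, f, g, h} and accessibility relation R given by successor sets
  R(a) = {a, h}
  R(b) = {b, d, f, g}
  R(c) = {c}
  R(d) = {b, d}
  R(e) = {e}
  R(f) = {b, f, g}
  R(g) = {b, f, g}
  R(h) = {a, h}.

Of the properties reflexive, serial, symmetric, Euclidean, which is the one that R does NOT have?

Euclidean

Reflexive: yes — every world is R-related to itself.
Serial: yes — every world has a successor (e.g. a R a).
Symmetric: yes — every pair in R has its reverse in R.
Euclidean: no — b R d and b R f, but not d R f.
Only Euclidean fails.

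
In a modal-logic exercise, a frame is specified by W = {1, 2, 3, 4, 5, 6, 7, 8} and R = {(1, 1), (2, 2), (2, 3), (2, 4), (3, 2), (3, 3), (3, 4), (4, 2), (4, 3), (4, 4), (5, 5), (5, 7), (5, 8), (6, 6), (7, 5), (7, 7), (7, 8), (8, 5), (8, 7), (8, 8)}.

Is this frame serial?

Serial: yes — every world has a successor (e.g. 1 R 1).

Yes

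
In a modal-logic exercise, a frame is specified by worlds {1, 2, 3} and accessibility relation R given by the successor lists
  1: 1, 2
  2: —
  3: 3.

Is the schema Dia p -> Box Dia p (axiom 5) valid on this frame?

Axiom 5 corresponds to the accessibility relation being Euclidean.
Euclidean: no — 1 R 2 and 1 R 1, but not 2 R 1.

No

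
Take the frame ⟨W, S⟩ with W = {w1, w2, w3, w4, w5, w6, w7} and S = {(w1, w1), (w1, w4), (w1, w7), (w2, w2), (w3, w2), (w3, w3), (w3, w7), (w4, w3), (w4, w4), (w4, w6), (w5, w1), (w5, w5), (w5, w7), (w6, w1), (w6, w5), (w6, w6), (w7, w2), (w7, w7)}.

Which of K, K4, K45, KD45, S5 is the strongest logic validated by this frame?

K

Transitive (axiom 4): no — w1 S w4 and w4 S w3, but not w1 S w3.
Euclidean (axiom 5): no — w1 S w4 and w1 S w7, but not w4 S w7.
Serial (axiom D): yes — every world has a successor (e.g. w1 S w1).
Reflexive (axiom T): yes — every world is S-related to itself.
So F validates K; K4 would additionally require S to be transitive. The strongest is K.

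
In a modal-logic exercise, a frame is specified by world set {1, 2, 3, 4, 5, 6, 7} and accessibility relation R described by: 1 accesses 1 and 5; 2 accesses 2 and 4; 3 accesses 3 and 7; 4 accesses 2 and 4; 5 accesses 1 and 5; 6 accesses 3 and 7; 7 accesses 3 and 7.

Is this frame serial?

Yes

Serial: yes — every world has a successor (e.g. 1 R 1).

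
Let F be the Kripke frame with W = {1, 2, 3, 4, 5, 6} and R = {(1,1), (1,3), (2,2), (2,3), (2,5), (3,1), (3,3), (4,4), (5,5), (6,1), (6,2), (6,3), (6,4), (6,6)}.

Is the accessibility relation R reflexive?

Yes

Reflexive: yes — every world is R-related to itself.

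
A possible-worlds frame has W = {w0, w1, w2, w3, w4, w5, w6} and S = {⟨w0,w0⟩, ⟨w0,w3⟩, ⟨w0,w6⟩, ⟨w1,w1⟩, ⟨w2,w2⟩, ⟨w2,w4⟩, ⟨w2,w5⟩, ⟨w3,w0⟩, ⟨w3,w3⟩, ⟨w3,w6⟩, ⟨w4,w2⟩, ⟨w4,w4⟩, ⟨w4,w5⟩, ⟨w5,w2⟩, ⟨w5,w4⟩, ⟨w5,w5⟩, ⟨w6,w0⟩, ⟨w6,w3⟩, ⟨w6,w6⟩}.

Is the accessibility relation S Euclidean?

Yes

Euclidean: yes — any two successors of a common world are S-related.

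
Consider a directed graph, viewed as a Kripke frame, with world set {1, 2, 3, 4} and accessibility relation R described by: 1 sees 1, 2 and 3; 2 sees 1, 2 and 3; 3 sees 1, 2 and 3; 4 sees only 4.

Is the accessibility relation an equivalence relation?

Reflexive: yes — every world is R-related to itself.
Symmetric: yes — every pair in R has its reverse in R.
Transitive: yes — every two-step R-path is closed by a direct edge.
So R is an equivalence relation.

Yes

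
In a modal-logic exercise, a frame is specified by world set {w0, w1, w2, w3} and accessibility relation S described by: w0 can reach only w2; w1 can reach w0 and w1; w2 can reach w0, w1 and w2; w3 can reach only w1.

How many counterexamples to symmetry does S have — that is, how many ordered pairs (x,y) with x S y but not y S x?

3

Enumerating: (w1,w0), (w2,w1), (w3,w1).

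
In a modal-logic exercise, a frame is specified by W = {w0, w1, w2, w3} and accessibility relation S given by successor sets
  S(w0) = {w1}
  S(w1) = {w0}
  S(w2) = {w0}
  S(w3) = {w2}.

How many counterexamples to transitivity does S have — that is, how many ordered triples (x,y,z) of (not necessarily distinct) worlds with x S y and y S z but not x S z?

Enumerating: (w0,w1,w0), (w1,w0,w1), (w2,w0,w1), (w3,w2,w0).

4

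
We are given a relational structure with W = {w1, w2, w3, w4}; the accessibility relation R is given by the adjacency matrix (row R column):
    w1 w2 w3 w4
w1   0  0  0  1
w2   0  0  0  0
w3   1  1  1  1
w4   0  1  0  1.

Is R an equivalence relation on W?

No

Reflexive: no — w1 is not related to itself.
Symmetric: no — w1 R w4 but not w4 R w1.
Transitive: no — w1 R w4 and w4 R w2, but not w1 R w2.
So R is not an equivalence relation.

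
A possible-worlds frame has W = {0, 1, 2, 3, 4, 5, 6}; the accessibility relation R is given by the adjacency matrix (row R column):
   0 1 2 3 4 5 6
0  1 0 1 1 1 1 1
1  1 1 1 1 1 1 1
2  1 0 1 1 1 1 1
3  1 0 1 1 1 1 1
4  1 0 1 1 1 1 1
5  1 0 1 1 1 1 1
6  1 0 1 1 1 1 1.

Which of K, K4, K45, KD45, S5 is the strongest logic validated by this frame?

Transitive (axiom 4): yes — every two-step R-path is closed by a direct edge.
Euclidean (axiom 5): no — 1 R 0 and 1 R 1, but not 0 R 1.
Serial (axiom D): yes — every world has a successor (e.g. 0 R 0).
Reflexive (axiom T): yes — every world is R-related to itself.
So F validates K, K4; K45 would additionally require R to be Euclidean. The strongest is K4.

K4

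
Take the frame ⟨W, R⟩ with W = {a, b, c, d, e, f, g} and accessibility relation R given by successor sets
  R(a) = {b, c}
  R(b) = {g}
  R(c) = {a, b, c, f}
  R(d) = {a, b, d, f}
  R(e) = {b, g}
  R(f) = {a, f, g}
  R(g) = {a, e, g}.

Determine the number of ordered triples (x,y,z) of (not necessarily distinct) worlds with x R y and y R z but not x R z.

18

Enumerating: (a,b,g), (a,c,a), (a,c,f), (b,g,a), (b,g,e), (c,b,g), (c,f,g), (d,a,c), (d,b,g), (d,f,g), (e,g,a), (e,g,e), (f,a,b), (f,a,c), (f,g,e), (g,a,b), (g,a,c), (g,e,b).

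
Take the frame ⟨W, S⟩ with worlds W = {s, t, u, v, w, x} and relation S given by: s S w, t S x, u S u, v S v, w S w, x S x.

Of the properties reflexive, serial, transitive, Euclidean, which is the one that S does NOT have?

Reflexive: no — s is not related to itself.
Serial: yes — every world has a successor (e.g. s S w).
Transitive: yes — every two-step S-path is closed by a direct edge.
Euclidean: yes — any two successors of a common world are S-related.
Only reflexive fails.

reflexive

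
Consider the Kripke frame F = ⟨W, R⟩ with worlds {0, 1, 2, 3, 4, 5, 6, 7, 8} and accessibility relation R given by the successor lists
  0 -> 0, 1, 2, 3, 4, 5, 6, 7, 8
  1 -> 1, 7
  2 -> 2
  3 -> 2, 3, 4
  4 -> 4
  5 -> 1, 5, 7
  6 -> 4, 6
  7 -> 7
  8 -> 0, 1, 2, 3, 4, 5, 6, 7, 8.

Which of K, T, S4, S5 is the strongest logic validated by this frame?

Reflexive (axiom T): yes — every world is R-related to itself.
Transitive (axiom 4): yes — every two-step R-path is closed by a direct edge.
Euclidean (axiom 5): no — 0 R 1 and 0 R 2, but not 1 R 2.
So F validates K, T, S4; S5 would additionally require R to be Euclidean. The strongest is S4.

S4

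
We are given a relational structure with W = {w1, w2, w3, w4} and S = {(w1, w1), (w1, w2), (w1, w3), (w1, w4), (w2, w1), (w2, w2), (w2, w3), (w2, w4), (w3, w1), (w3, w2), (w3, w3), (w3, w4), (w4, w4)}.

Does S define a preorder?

Reflexive: yes — every world is S-related to itself.
Transitive: yes — every two-step S-path is closed by a direct edge.
So S is a preorder.

Yes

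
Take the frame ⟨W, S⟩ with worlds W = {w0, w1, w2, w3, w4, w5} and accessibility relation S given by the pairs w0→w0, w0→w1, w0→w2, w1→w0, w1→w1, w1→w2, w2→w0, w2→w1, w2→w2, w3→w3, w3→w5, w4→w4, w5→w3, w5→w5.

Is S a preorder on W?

Reflexive: yes — every world is S-related to itself.
Transitive: yes — every two-step S-path is closed by a direct edge.
So S is a preorder.

Yes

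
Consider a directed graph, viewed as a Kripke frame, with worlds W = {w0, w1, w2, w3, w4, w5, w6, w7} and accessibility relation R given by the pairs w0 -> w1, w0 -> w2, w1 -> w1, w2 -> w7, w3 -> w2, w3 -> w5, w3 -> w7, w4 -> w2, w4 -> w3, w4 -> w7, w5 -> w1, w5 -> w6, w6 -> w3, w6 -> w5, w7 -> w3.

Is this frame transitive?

No

Transitive: no — w0 R w2 and w2 R w7, but not w0 R w7.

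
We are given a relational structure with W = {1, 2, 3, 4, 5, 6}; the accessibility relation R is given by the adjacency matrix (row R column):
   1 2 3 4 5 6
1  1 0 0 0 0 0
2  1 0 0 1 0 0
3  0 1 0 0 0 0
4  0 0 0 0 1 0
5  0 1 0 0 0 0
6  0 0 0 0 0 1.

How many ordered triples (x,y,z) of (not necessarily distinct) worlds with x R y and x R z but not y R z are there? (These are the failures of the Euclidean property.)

Enumerating: (2,1,4), (2,4,1), (2,4,4), (3,2,2), (4,5,5), (5,2,2).

6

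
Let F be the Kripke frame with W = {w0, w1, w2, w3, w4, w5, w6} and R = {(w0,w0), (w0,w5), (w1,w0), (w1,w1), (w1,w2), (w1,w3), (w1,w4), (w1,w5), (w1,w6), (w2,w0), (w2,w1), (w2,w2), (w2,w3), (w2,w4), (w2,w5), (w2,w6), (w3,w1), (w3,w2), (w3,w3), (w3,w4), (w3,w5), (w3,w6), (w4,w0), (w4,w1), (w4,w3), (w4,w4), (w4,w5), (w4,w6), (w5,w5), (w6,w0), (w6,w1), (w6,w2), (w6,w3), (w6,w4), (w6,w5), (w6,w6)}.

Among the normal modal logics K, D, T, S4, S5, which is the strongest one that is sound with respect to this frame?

T

Serial (axiom D): yes — every world has a successor (e.g. w0 R w0).
Reflexive (axiom T): yes — every world is R-related to itself.
Transitive (axiom 4): no — w3 R w1 and w1 R w0, but not w3 R w0.
Euclidean (axiom 5): no — w1 R w0 and w1 R w2, but not w0 R w2.
So F validates K, D, T; S4 would additionally require R to be transitive. The strongest is T.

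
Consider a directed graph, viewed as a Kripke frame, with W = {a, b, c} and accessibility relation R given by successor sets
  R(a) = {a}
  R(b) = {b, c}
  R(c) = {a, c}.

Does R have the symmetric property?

No

Symmetric: no — b R c but not c R b.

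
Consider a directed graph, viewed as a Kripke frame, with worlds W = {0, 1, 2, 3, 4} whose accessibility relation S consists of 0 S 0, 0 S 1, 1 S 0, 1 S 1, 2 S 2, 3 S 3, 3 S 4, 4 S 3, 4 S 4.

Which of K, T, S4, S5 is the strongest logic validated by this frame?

Reflexive (axiom T): yes — every world is S-related to itself.
Transitive (axiom 4): yes — every two-step S-path is closed by a direct edge.
Euclidean (axiom 5): yes — any two successors of a common world are S-related.
So F validates K, T, S4, S5. The strongest is S5.

S5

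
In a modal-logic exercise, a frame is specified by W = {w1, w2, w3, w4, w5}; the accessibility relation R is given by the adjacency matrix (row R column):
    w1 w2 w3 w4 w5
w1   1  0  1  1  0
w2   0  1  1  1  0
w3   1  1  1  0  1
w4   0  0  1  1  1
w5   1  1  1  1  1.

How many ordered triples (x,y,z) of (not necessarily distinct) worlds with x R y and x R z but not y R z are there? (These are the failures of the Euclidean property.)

16

Enumerating: (w1,w3,w4), (w1,w4,w1), (w2,w3,w4), (w2,w4,w2), (w3,w1,w2), (w3,w1,w5), (w3,w2,w1), (w3,w2,w5), (w4,w3,w4), (w5,w1,w2), (w5,w1,w5), (w5,w2,w1), (w5,w2,w5), (w5,w3,w4), (w5,w4,w1), (w5,w4,w2).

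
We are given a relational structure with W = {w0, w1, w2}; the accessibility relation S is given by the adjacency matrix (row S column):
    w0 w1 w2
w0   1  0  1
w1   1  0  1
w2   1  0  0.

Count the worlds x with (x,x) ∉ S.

2

Enumerating: w1, w2.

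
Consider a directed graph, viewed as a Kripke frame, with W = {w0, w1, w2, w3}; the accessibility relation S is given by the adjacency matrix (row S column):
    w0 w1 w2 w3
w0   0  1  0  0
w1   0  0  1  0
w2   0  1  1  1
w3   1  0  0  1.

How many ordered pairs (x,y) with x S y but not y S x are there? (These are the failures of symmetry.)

3

Enumerating: (w0,w1), (w2,w3), (w3,w0).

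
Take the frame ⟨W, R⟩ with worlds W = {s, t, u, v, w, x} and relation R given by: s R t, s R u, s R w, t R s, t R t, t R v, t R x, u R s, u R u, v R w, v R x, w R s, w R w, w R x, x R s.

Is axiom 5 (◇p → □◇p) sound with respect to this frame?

No

Axiom 5 corresponds to the accessibility relation being Euclidean.
Euclidean: no — s R t and s R u, but not t R u.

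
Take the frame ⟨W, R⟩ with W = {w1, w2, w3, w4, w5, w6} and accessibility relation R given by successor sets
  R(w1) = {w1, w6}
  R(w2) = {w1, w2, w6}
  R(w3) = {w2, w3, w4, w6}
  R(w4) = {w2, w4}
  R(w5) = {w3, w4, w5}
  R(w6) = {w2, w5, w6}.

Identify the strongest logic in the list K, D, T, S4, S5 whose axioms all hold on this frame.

T

Serial (axiom D): yes — every world has a successor (e.g. w1 R w1).
Reflexive (axiom T): yes — every world is R-related to itself.
Transitive (axiom 4): no — w1 R w6 and w6 R w2, but not w1 R w2.
Euclidean (axiom 5): no — w2 R w6 and w2 R w1, but not w6 R w1.
So F validates K, D, T; S4 would additionally require R to be transitive. The strongest is T.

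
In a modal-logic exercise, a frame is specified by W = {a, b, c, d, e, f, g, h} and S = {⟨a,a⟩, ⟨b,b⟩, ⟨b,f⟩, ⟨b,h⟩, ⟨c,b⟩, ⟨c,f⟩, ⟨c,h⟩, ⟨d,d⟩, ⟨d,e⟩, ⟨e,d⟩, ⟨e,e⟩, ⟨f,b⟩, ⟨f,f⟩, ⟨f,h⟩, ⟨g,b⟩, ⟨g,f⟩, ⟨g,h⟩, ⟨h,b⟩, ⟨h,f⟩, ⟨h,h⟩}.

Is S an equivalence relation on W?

Reflexive: no — c is not related to itself.
Symmetric: no — c S b but not b S c.
Transitive: yes — every two-step S-path is closed by a direct edge.
So S is not an equivalence relation.

No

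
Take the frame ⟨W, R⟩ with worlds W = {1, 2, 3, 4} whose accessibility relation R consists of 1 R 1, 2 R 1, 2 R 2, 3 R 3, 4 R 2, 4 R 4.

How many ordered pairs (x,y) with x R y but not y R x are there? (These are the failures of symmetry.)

Enumerating: (2,1), (4,2).

2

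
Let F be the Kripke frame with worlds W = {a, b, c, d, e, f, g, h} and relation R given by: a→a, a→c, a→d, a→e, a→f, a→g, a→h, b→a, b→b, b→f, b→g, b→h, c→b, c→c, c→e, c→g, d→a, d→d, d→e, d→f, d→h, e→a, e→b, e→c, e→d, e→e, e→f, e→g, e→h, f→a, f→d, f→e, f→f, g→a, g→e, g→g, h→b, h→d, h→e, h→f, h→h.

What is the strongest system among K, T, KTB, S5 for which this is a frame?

T

Reflexive (axiom T): yes — every world is R-related to itself.
Symmetric (axiom B): no — a R c but not c R a.
Euclidean (axiom 5): no — a R c and a R d, but not c R d.
So F validates K, T; KTB would additionally require R to be symmetric. The strongest is T.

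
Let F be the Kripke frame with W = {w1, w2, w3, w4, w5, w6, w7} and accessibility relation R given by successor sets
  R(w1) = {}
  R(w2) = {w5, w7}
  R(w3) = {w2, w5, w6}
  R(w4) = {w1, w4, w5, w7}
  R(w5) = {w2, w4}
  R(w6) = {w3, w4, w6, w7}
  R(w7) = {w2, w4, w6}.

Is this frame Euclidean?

Euclidean: no — w2 R w5 and w2 R w7, but not w5 R w7.

No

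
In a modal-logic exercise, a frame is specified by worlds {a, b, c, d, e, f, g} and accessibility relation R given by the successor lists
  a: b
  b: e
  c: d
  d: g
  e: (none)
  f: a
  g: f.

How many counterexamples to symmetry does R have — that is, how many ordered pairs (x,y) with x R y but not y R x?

6

Enumerating: (a,b), (b,e), (c,d), (d,g), (f,a), (g,f).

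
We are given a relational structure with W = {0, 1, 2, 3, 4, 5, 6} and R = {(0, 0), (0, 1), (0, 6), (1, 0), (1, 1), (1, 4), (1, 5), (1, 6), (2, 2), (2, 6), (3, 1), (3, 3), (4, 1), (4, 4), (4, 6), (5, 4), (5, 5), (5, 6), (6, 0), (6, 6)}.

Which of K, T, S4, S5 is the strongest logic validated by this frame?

Reflexive (axiom T): yes — every world is R-related to itself.
Transitive (axiom 4): no — 0 R 1 and 1 R 4, but not 0 R 4.
Euclidean (axiom 5): no — 0 R 6 and 0 R 1, but not 6 R 1.
So F validates K, T; S4 would additionally require R to be transitive. The strongest is T.

T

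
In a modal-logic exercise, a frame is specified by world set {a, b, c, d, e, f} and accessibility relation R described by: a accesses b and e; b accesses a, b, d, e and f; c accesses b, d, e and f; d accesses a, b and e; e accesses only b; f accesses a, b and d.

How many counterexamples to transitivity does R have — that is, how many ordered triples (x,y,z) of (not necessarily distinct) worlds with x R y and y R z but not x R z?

16

Enumerating: (a,b,a), (a,b,d), (a,b,f), (c,b,a), (c,d,a), (c,f,a), (d,b,d), (d,b,f), (e,b,a), (e,b,d), (e,b,e), (e,b,f), (f,a,e), (f,b,e), (f,b,f), (f,d,e).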